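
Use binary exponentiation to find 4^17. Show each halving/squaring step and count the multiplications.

Computing 4^17 by squaring (build up from 4^1; each line after the first costs one multiplication):

4^1 = 4
4^2 = (4^1)^2 = 4^2 = 16
4^4 = (4^2)^2 = 16^2 = 256
4^8 = (4^4)^2 = 256^2 = 65536
4^16 = (4^8)^2 = 65536^2 = 4294967296
4^17 = 4 * 4^16 = 4 * 4294967296 = 17179869184

Result: 17179869184
Multiplications needed: 5 (5 lines after 4^1)

4^17 = 17179869184. Using exponentiation by squaring, this requires 5 multiplications. The key idea: if the exponent is even, square the half-power; if odd, multiply by the base once.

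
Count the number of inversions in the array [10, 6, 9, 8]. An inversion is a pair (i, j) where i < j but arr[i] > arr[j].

Finding inversions in [10, 6, 9, 8]:

(0, 1): arr[0]=10 > arr[1]=6
(0, 2): arr[0]=10 > arr[2]=9
(0, 3): arr[0]=10 > arr[3]=8
(2, 3): arr[2]=9 > arr[3]=8

Total inversions: 4

The array has 4 inversion(s): (0,1), (0,2), (0,3), (2,3). Each pair (i,j) satisfies i < j and arr[i] > arr[j].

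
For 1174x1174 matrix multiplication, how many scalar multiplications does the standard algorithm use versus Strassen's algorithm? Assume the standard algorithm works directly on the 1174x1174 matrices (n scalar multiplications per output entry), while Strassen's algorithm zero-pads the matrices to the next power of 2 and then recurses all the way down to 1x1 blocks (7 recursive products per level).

Matrix multiplication for 1174x1174 matrices:

Strassen's algorithm requires power-of-2 dimensions. Pad 1174x1174 to 2048x2048 (next power of 2).

Standard algorithm: 1174^3 = 1618096024 multiplications
Strassen's algorithm: 7^(log2(2048)) = 7^11 = 1977326743 multiplications
Difference: 1618096024 - 1977326743 = -359230719 (Strassen uses MORE here due to padding overhead — for small or just-over-power-of-2 n, padding can outweigh the per-level savings)

Standard: 1618096024 multiplications (1174^3). Strassen: 1977326743 multiplications (7^11, after padding to 2048x2048). Strassen reduces 8 recursive multiplications to 7 at each level.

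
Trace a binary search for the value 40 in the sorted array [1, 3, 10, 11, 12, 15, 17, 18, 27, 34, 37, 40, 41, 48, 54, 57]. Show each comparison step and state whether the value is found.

Binary search for 40 in [1, 3, 10, 11, 12, 15, 17, 18, 27, 34, 37, 40, 41, 48, 54, 57]:

lo=0, hi=15, mid=7, arr[mid]=18 -> 18 < 40, search right half
lo=8, hi=15, mid=11, arr[mid]=40 -> Found target at index 11!

Binary search finds 40 at index 11 after 2 comparisons. The search repeatedly halves the search space by comparing with the middle element.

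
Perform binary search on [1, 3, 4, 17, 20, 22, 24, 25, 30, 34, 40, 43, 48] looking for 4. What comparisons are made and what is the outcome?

Binary search for 4 in [1, 3, 4, 17, 20, 22, 24, 25, 30, 34, 40, 43, 48]:

lo=0, hi=12, mid=6, arr[mid]=24 -> 24 > 4, search left half
lo=0, hi=5, mid=2, arr[mid]=4 -> Found target at index 2!

Binary search finds 4 at index 2 after 2 comparisons. The search repeatedly halves the search space by comparing with the middle element.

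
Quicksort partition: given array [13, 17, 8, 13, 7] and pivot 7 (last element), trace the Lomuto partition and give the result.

Lomuto partition with pivot = 7:

Initial array: [13, 17, 8, 13, 7]

arr[0]=13 > 7: no swap
arr[1]=17 > 7: no swap
arr[2]=8 > 7: no swap
arr[3]=13 > 7: no swap

Place pivot at position 0: [7, 17, 8, 13, 13]
Pivot position: 0

After partitioning with pivot 7, the array becomes [7, 17, 8, 13, 13]. The pivot is placed at index 0. All elements to the left of the pivot are <= 7, and all elements to the right are > 7.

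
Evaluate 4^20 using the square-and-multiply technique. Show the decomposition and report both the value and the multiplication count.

Computing 4^20 by squaring (build up from 4^1; each line after the first costs one multiplication):

4^1 = 4
4^2 = (4^1)^2 = 4^2 = 16
4^4 = (4^2)^2 = 16^2 = 256
4^5 = 4 * 4^4 = 4 * 256 = 1024
4^10 = (4^5)^2 = 1024^2 = 1048576
4^20 = (4^10)^2 = 1048576^2 = 1099511627776

Result: 1099511627776
Multiplications needed: 5 (5 lines after 4^1)

4^20 = 1099511627776. Using exponentiation by squaring, this requires 5 multiplications. The key idea: if the exponent is even, square the half-power; if odd, multiply by the base once.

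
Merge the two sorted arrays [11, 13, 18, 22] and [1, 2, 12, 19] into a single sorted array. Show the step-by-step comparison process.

Merging process:

Compare 11 vs 1: take 1 from right. Merged: [1]
Compare 11 vs 2: take 2 from right. Merged: [1, 2]
Compare 11 vs 12: take 11 from left. Merged: [1, 2, 11]
Compare 13 vs 12: take 12 from right. Merged: [1, 2, 11, 12]
Compare 13 vs 19: take 13 from left. Merged: [1, 2, 11, 12, 13]
Compare 18 vs 19: take 18 from left. Merged: [1, 2, 11, 12, 13, 18]
Compare 22 vs 19: take 19 from right. Merged: [1, 2, 11, 12, 13, 18, 19]
Append remaining from left: [22]. Merged: [1, 2, 11, 12, 13, 18, 19, 22]

Final merged array: [1, 2, 11, 12, 13, 18, 19, 22]
Total comparisons: 7

The merged array is [1, 2, 11, 12, 13, 18, 19, 22], requiring 7 comparisons. The merge step runs in O(n) time where n is the total number of elements.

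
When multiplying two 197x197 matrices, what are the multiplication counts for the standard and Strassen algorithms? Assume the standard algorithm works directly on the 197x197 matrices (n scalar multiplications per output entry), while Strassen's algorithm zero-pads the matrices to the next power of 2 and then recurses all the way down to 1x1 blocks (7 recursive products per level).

Matrix multiplication for 197x197 matrices:

Strassen's algorithm requires power-of-2 dimensions. Pad 197x197 to 256x256 (next power of 2).

Standard algorithm: 197^3 = 7645373 multiplications
Strassen's algorithm: 7^(log2(256)) = 7^8 = 5764801 multiplications
Savings: 7645373 - 5764801 = 1880572 multiplications

Standard: 7645373 multiplications (197^3). Strassen: 5764801 multiplications (7^8, after padding to 256x256). Strassen reduces 8 recursive multiplications to 7 at each level.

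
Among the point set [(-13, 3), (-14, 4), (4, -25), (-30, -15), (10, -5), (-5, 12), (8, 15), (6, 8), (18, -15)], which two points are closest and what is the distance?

Computing all pairwise distances among 9 points:

d((-13, 3), (-14, 4)) = 1.4142 <-- minimum
d((-13, 3), (4, -25)) = 32.7567
d((-13, 3), (-30, -15)) = 24.7588
d((-13, 3), (10, -5)) = 24.3516
d((-13, 3), (-5, 12)) = 12.0416
d((-13, 3), (8, 15)) = 24.1868
d((-13, 3), (6, 8)) = 19.6469
d((-13, 3), (18, -15)) = 35.8469
d((-14, 4), (4, -25)) = 34.1321
d((-14, 4), (-30, -15)) = 24.8395
d((-14, 4), (10, -5)) = 25.632
d((-14, 4), (-5, 12)) = 12.0416
d((-14, 4), (8, 15)) = 24.5967
d((-14, 4), (6, 8)) = 20.3961
d((-14, 4), (18, -15)) = 37.2156
d((4, -25), (-30, -15)) = 35.4401
d((4, -25), (10, -5)) = 20.8806
d((4, -25), (-5, 12)) = 38.0789
d((4, -25), (8, 15)) = 40.1995
d((4, -25), (6, 8)) = 33.0606
d((4, -25), (18, -15)) = 17.2047
d((-30, -15), (10, -5)) = 41.2311
d((-30, -15), (-5, 12)) = 36.7967
d((-30, -15), (8, 15)) = 48.4149
d((-30, -15), (6, 8)) = 42.72
d((-30, -15), (18, -15)) = 48.0
d((10, -5), (-5, 12)) = 22.6716
d((10, -5), (8, 15)) = 20.0998
d((10, -5), (6, 8)) = 13.6015
d((10, -5), (18, -15)) = 12.8062
d((-5, 12), (8, 15)) = 13.3417
d((-5, 12), (6, 8)) = 11.7047
d((-5, 12), (18, -15)) = 35.4683
d((8, 15), (6, 8)) = 7.2801
d((8, 15), (18, -15)) = 31.6228
d((6, 8), (18, -15)) = 25.9422

Closest pair: (-13, 3) and (-14, 4) with distance 1.4142

The closest pair is (-13, 3) and (-14, 4) with Euclidean distance 1.4142. For 9 points, brute-force pairwise comparison is shown above. For large n, the divide-and-conquer algorithm (sort by x, recurse on halves, check the dividing strip) achieves O(n log n).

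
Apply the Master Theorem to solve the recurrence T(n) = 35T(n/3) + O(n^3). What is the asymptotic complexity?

Master Theorem for T(n) = 35T(n/3) + O(n^3):

a = 35, b = 3, c = 3
log_b(a) = log_3(35) = 3.2362

Case 1: c = 3 < log_3(35) = 3.2362
T(n) = O(n^(log_3 35))

For T(n) = 35T(n/3) + O(n^3): log_3(35) = 3.2362. This is Case 1 of the Master Theorem (c < log_b(a), work dominated by leaves), giving O(n^(log_3 35)).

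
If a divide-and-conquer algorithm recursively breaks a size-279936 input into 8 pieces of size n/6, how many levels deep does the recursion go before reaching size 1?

For divide and conquer with division factor 6:

Problem sizes at each level:
Level 0: 279936
Level 1: 46656
Level 2: 7776
Level 3: 1296
Level 4: 216
Level 5: 36
Level 6: 6
Level 7: 1

The root is level 0 and the size-1 base case is level 7 (the tree spans levels 0 through 7, i.e. 8 levels counting the root), so the depth is the number of divisions: log_6(279936) = 7

The recursion tree depth is log_6(279936) = 7. At each level, the problem size is divided by 6, so it takes 7 divisions to reduce to a base case of size 1. The algorithm makes 8 recursive calls at each level.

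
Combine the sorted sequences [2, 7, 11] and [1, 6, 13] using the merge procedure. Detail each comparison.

Merging process:

Compare 2 vs 1: take 1 from right. Merged: [1]
Compare 2 vs 6: take 2 from left. Merged: [1, 2]
Compare 7 vs 6: take 6 from right. Merged: [1, 2, 6]
Compare 7 vs 13: take 7 from left. Merged: [1, 2, 6, 7]
Compare 11 vs 13: take 11 from left. Merged: [1, 2, 6, 7, 11]
Append remaining from right: [13]. Merged: [1, 2, 6, 7, 11, 13]

Final merged array: [1, 2, 6, 7, 11, 13]
Total comparisons: 5

The merged array is [1, 2, 6, 7, 11, 13], requiring 5 comparisons. The merge step runs in O(n) time where n is the total number of elements.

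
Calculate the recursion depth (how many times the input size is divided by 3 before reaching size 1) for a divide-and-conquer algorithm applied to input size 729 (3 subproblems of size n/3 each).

For divide and conquer with division factor 3:

Problem sizes at each level:
Level 0: 729
Level 1: 243
Level 2: 81
Level 3: 27
Level 4: 9
Level 5: 3
Level 6: 1

The root is level 0 and the size-1 base case is level 6 (the tree spans levels 0 through 6, i.e. 7 levels counting the root), so the depth is the number of divisions: log_3(729) = 6

The recursion tree depth is log_3(729) = 6. At each level, the problem size is divided by 3, so it takes 6 divisions to reduce to a base case of size 1. The algorithm makes 3 recursive calls at each level.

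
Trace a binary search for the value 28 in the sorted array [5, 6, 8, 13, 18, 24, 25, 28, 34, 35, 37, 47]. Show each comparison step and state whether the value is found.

Binary search for 28 in [5, 6, 8, 13, 18, 24, 25, 28, 34, 35, 37, 47]:

lo=0, hi=11, mid=5, arr[mid]=24 -> 24 < 28, search right half
lo=6, hi=11, mid=8, arr[mid]=34 -> 34 > 28, search left half
lo=6, hi=7, mid=6, arr[mid]=25 -> 25 < 28, search right half
lo=7, hi=7, mid=7, arr[mid]=28 -> Found target at index 7!

Binary search finds 28 at index 7 after 4 comparisons. The search repeatedly halves the search space by comparing with the middle element.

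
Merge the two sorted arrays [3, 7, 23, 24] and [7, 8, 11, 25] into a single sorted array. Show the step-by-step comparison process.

Merging process:

Compare 3 vs 7: take 3 from left. Merged: [3]
Compare 7 vs 7: take 7 from left. Merged: [3, 7]
Compare 23 vs 7: take 7 from right. Merged: [3, 7, 7]
Compare 23 vs 8: take 8 from right. Merged: [3, 7, 7, 8]
Compare 23 vs 11: take 11 from right. Merged: [3, 7, 7, 8, 11]
Compare 23 vs 25: take 23 from left. Merged: [3, 7, 7, 8, 11, 23]
Compare 24 vs 25: take 24 from left. Merged: [3, 7, 7, 8, 11, 23, 24]
Append remaining from right: [25]. Merged: [3, 7, 7, 8, 11, 23, 24, 25]

Final merged array: [3, 7, 7, 8, 11, 23, 24, 25]
Total comparisons: 7

The merged array is [3, 7, 7, 8, 11, 23, 24, 25], requiring 7 comparisons. The merge step runs in O(n) time where n is the total number of elements.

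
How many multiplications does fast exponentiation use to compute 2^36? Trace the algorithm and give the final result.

Computing 2^36 by squaring (build up from 2^1; each line after the first costs one multiplication):

2^1 = 2
2^2 = (2^1)^2 = 2^2 = 4
2^4 = (2^2)^2 = 4^2 = 16
2^8 = (2^4)^2 = 16^2 = 256
2^9 = 2 * 2^8 = 2 * 256 = 512
2^18 = (2^9)^2 = 512^2 = 262144
2^36 = (2^18)^2 = 262144^2 = 68719476736

Result: 68719476736
Multiplications needed: 6 (6 lines after 2^1)

2^36 = 68719476736. Using exponentiation by squaring, this requires 6 multiplications. The key idea: if the exponent is even, square the half-power; if odd, multiply by the base once.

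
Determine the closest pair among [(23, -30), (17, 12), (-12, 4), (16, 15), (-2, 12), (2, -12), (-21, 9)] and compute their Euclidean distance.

Computing all pairwise distances among 7 points:

d((23, -30), (17, 12)) = 42.4264
d((23, -30), (-12, 4)) = 48.7955
d((23, -30), (16, 15)) = 45.5412
d((23, -30), (-2, 12)) = 48.8774
d((23, -30), (2, -12)) = 27.6586
d((23, -30), (-21, 9)) = 58.7963
d((17, 12), (-12, 4)) = 30.0832
d((17, 12), (16, 15)) = 3.1623 <-- minimum
d((17, 12), (-2, 12)) = 19.0
d((17, 12), (2, -12)) = 28.3019
d((17, 12), (-21, 9)) = 38.1182
d((-12, 4), (16, 15)) = 30.0832
d((-12, 4), (-2, 12)) = 12.8062
d((-12, 4), (2, -12)) = 21.2603
d((-12, 4), (-21, 9)) = 10.2956
d((16, 15), (-2, 12)) = 18.2483
d((16, 15), (2, -12)) = 30.4138
d((16, 15), (-21, 9)) = 37.4833
d((-2, 12), (2, -12)) = 24.3311
d((-2, 12), (-21, 9)) = 19.2354
d((2, -12), (-21, 9)) = 31.1448

Closest pair: (17, 12) and (16, 15) with distance 3.1623

The closest pair is (17, 12) and (16, 15) with Euclidean distance 3.1623. For 7 points, brute-force pairwise comparison is shown above. For large n, the divide-and-conquer algorithm (sort by x, recurse on halves, check the dividing strip) achieves O(n log n).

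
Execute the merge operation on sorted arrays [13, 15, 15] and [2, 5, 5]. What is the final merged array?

Merging process:

Compare 13 vs 2: take 2 from right. Merged: [2]
Compare 13 vs 5: take 5 from right. Merged: [2, 5]
Compare 13 vs 5: take 5 from right. Merged: [2, 5, 5]
Append remaining from left: [13, 15, 15]. Merged: [2, 5, 5, 13, 15, 15]

Final merged array: [2, 5, 5, 13, 15, 15]
Total comparisons: 3

The merged array is [2, 5, 5, 13, 15, 15], requiring 3 comparisons. The merge step runs in O(n) time where n is the total number of elements.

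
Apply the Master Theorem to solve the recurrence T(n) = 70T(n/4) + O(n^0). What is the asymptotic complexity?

Master Theorem for T(n) = 70T(n/4) + O(n^0):

a = 70, b = 4, c = 0
log_b(a) = log_4(70) = 3.0646

Case 1: c = 0 < log_4(70) = 3.0646
T(n) = O(n^(log_4 70))

For T(n) = 70T(n/4) + O(n^0): log_4(70) = 3.0646. This is Case 1 of the Master Theorem (c < log_b(a), work dominated by leaves), giving O(n^(log_4 70)).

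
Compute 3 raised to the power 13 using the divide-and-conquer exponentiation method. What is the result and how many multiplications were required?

Computing 3^13 by squaring (build up from 3^1; each line after the first costs one multiplication):

3^1 = 3
3^2 = (3^1)^2 = 3^2 = 9
3^3 = 3 * 3^2 = 3 * 9 = 27
3^6 = (3^3)^2 = 27^2 = 729
3^12 = (3^6)^2 = 729^2 = 531441
3^13 = 3 * 3^12 = 3 * 531441 = 1594323

Result: 1594323
Multiplications needed: 5 (5 lines after 3^1)

3^13 = 1594323. Using exponentiation by squaring, this requires 5 multiplications. The key idea: if the exponent is even, square the half-power; if odd, multiply by the base once.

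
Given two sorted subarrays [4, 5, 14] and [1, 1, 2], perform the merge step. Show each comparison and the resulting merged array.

Merging process:

Compare 4 vs 1: take 1 from right. Merged: [1]
Compare 4 vs 1: take 1 from right. Merged: [1, 1]
Compare 4 vs 2: take 2 from right. Merged: [1, 1, 2]
Append remaining from left: [4, 5, 14]. Merged: [1, 1, 2, 4, 5, 14]

Final merged array: [1, 1, 2, 4, 5, 14]
Total comparisons: 3

The merged array is [1, 1, 2, 4, 5, 14], requiring 3 comparisons. The merge step runs in O(n) time where n is the total number of elements.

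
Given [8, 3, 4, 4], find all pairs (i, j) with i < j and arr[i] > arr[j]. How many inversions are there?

Finding inversions in [8, 3, 4, 4]:

(0, 1): arr[0]=8 > arr[1]=3
(0, 2): arr[0]=8 > arr[2]=4
(0, 3): arr[0]=8 > arr[3]=4

Total inversions: 3

The array has 3 inversion(s): (0,1), (0,2), (0,3). Each pair (i,j) satisfies i < j and arr[i] > arr[j].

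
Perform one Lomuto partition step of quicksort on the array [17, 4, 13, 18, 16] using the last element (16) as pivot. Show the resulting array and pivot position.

Lomuto partition with pivot = 16:

Initial array: [17, 4, 13, 18, 16]

arr[0]=17 > 16: no swap
arr[1]=4 <= 16: swap with position 0, array becomes [4, 17, 13, 18, 16]
arr[2]=13 <= 16: swap with position 1, array becomes [4, 13, 17, 18, 16]
arr[3]=18 > 16: no swap

Place pivot at position 2: [4, 13, 16, 18, 17]
Pivot position: 2

After partitioning with pivot 16, the array becomes [4, 13, 16, 18, 17]. The pivot is placed at index 2. All elements to the left of the pivot are <= 16, and all elements to the right are > 16.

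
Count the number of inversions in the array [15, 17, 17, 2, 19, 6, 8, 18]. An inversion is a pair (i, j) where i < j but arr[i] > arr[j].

Finding inversions in [15, 17, 17, 2, 19, 6, 8, 18]:

(0, 3): arr[0]=15 > arr[3]=2
(0, 5): arr[0]=15 > arr[5]=6
(0, 6): arr[0]=15 > arr[6]=8
(1, 3): arr[1]=17 > arr[3]=2
(1, 5): arr[1]=17 > arr[5]=6
(1, 6): arr[1]=17 > arr[6]=8
(2, 3): arr[2]=17 > arr[3]=2
(2, 5): arr[2]=17 > arr[5]=6
(2, 6): arr[2]=17 > arr[6]=8
(4, 5): arr[4]=19 > arr[5]=6
(4, 6): arr[4]=19 > arr[6]=8
(4, 7): arr[4]=19 > arr[7]=18

Total inversions: 12

The array has 12 inversion(s): (0,3), (0,5), (0,6), (1,3), (1,5), (1,6), (2,3), (2,5), (2,6), (4,5), (4,6), (4,7). Each pair (i,j) satisfies i < j and arr[i] > arr[j].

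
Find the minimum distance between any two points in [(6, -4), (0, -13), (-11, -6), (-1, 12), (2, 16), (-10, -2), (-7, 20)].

Computing all pairwise distances among 7 points:

d((6, -4), (0, -13)) = 10.8167
d((6, -4), (-11, -6)) = 17.1172
d((6, -4), (-1, 12)) = 17.4642
d((6, -4), (2, 16)) = 20.3961
d((6, -4), (-10, -2)) = 16.1245
d((6, -4), (-7, 20)) = 27.2947
d((0, -13), (-11, -6)) = 13.0384
d((0, -13), (-1, 12)) = 25.02
d((0, -13), (2, 16)) = 29.0689
d((0, -13), (-10, -2)) = 14.8661
d((0, -13), (-7, 20)) = 33.7343
d((-11, -6), (-1, 12)) = 20.5913
d((-11, -6), (2, 16)) = 25.5539
d((-11, -6), (-10, -2)) = 4.1231 <-- minimum
d((-11, -6), (-7, 20)) = 26.3059
d((-1, 12), (2, 16)) = 5.0
d((-1, 12), (-10, -2)) = 16.6433
d((-1, 12), (-7, 20)) = 10.0
d((2, 16), (-10, -2)) = 21.6333
d((2, 16), (-7, 20)) = 9.8489
d((-10, -2), (-7, 20)) = 22.2036

Closest pair: (-11, -6) and (-10, -2) with distance 4.1231

The closest pair is (-11, -6) and (-10, -2) with Euclidean distance 4.1231. For 7 points, brute-force pairwise comparison is shown above. For large n, the divide-and-conquer algorithm (sort by x, recurse on halves, check the dividing strip) achieves O(n log n).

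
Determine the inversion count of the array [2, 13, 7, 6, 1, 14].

Finding inversions in [2, 13, 7, 6, 1, 14]:

(0, 4): arr[0]=2 > arr[4]=1
(1, 2): arr[1]=13 > arr[2]=7
(1, 3): arr[1]=13 > arr[3]=6
(1, 4): arr[1]=13 > arr[4]=1
(2, 3): arr[2]=7 > arr[3]=6
(2, 4): arr[2]=7 > arr[4]=1
(3, 4): arr[3]=6 > arr[4]=1

Total inversions: 7

The array has 7 inversion(s): (0,4), (1,2), (1,3), (1,4), (2,3), (2,4), (3,4). Each pair (i,j) satisfies i < j and arr[i] > arr[j].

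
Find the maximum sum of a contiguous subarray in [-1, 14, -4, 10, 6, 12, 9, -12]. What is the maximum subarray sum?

Using Kadane's algorithm on [-1, 14, -4, 10, 6, 12, 9, -12]:

Scanning through the array:
Position 1 (value 14): max_ending_here = 14, max_so_far = 14
Position 2 (value -4): max_ending_here = 10, max_so_far = 14
Position 3 (value 10): max_ending_here = 20, max_so_far = 20
Position 4 (value 6): max_ending_here = 26, max_so_far = 26
Position 5 (value 12): max_ending_here = 38, max_so_far = 38
Position 6 (value 9): max_ending_here = 47, max_so_far = 47
Position 7 (value -12): max_ending_here = 35, max_so_far = 47

Maximum subarray: [14, -4, 10, 6, 12, 9]
Maximum sum: 47

The maximum subarray is [14, -4, 10, 6, 12, 9] with sum 47. This subarray runs from index 1 to index 6.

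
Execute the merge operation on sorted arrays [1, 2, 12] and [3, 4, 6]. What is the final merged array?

Merging process:

Compare 1 vs 3: take 1 from left. Merged: [1]
Compare 2 vs 3: take 2 from left. Merged: [1, 2]
Compare 12 vs 3: take 3 from right. Merged: [1, 2, 3]
Compare 12 vs 4: take 4 from right. Merged: [1, 2, 3, 4]
Compare 12 vs 6: take 6 from right. Merged: [1, 2, 3, 4, 6]
Append remaining from left: [12]. Merged: [1, 2, 3, 4, 6, 12]

Final merged array: [1, 2, 3, 4, 6, 12]
Total comparisons: 5

The merged array is [1, 2, 3, 4, 6, 12], requiring 5 comparisons. The merge step runs in O(n) time where n is the total number of elements.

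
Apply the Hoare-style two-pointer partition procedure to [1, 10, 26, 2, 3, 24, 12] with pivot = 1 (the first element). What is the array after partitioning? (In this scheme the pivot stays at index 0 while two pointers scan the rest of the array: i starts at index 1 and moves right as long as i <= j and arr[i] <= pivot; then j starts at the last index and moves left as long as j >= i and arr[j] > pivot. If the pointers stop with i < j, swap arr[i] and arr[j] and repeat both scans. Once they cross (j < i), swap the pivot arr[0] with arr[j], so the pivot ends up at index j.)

Hoare-style two-pointer partition with pivot = 1:

Initial array: [1, 10, 26, 2, 3, 24, 12]

Pointers start at i = 1, j = 6.
i ends at 1, j ends at 0: the pointers have crossed (j < i), so scanning stops.

j = 0, so swapping arr[0] with arr[j] leaves the pivot at position 0: [1, 10, 26, 2, 3, 24, 12]
Pivot position: 0

After partitioning with pivot 1, the array becomes [1, 10, 26, 2, 3, 24, 12]. The pivot is placed at index 0. All elements to the left of the pivot are <= 1, and all elements to the right are > 1.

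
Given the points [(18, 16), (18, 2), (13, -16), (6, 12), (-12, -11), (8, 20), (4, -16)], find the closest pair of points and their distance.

Computing all pairwise distances among 7 points:

d((18, 16), (18, 2)) = 14.0
d((18, 16), (13, -16)) = 32.3883
d((18, 16), (6, 12)) = 12.6491
d((18, 16), (-12, -11)) = 40.3609
d((18, 16), (8, 20)) = 10.7703
d((18, 16), (4, -16)) = 34.9285
d((18, 2), (13, -16)) = 18.6815
d((18, 2), (6, 12)) = 15.6205
d((18, 2), (-12, -11)) = 32.6956
d((18, 2), (8, 20)) = 20.5913
d((18, 2), (4, -16)) = 22.8035
d((13, -16), (6, 12)) = 28.8617
d((13, -16), (-12, -11)) = 25.4951
d((13, -16), (8, 20)) = 36.3456
d((13, -16), (4, -16)) = 9.0
d((6, 12), (-12, -11)) = 29.2062
d((6, 12), (8, 20)) = 8.2462 <-- minimum
d((6, 12), (4, -16)) = 28.0713
d((-12, -11), (8, 20)) = 36.8917
d((-12, -11), (4, -16)) = 16.7631
d((8, 20), (4, -16)) = 36.2215

Closest pair: (6, 12) and (8, 20) with distance 8.2462

The closest pair is (6, 12) and (8, 20) with Euclidean distance 8.2462. For 7 points, brute-force pairwise comparison is shown above. For large n, the divide-and-conquer algorithm (sort by x, recurse on halves, check the dividing strip) achieves O(n log n).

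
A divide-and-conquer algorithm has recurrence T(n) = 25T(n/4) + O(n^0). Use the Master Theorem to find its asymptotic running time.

Master Theorem for T(n) = 25T(n/4) + O(n^0):

a = 25, b = 4, c = 0
log_b(a) = log_4(25) = 2.3219

Case 1: c = 0 < log_4(25) = 2.3219
T(n) = O(n^(log_4 25))

For T(n) = 25T(n/4) + O(n^0): log_4(25) = 2.3219. This is Case 1 of the Master Theorem (c < log_b(a), work dominated by leaves), giving O(n^(log_4 25)).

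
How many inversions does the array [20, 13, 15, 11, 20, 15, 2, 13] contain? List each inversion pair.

Finding inversions in [20, 13, 15, 11, 20, 15, 2, 13]:

(0, 1): arr[0]=20 > arr[1]=13
(0, 2): arr[0]=20 > arr[2]=15
(0, 3): arr[0]=20 > arr[3]=11
(0, 5): arr[0]=20 > arr[5]=15
(0, 6): arr[0]=20 > arr[6]=2
(0, 7): arr[0]=20 > arr[7]=13
(1, 3): arr[1]=13 > arr[3]=11
(1, 6): arr[1]=13 > arr[6]=2
(2, 3): arr[2]=15 > arr[3]=11
(2, 6): arr[2]=15 > arr[6]=2
(2, 7): arr[2]=15 > arr[7]=13
(3, 6): arr[3]=11 > arr[6]=2
(4, 5): arr[4]=20 > arr[5]=15
(4, 6): arr[4]=20 > arr[6]=2
(4, 7): arr[4]=20 > arr[7]=13
(5, 6): arr[5]=15 > arr[6]=2
(5, 7): arr[5]=15 > arr[7]=13

Total inversions: 17

The array has 17 inversion(s): (0,1), (0,2), (0,3), (0,5), (0,6), (0,7), (1,3), (1,6), (2,3), (2,6), (2,7), (3,6), (4,5), (4,6), (4,7), (5,6), (5,7). Each pair (i,j) satisfies i < j and arr[i] > arr[j].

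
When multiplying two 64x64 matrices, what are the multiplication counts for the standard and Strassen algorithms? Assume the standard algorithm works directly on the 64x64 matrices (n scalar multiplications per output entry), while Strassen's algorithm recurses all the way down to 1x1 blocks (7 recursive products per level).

Matrix multiplication for 64x64 matrices:

Standard algorithm: 64^3 = 262144 multiplications
Strassen's algorithm: 7^(log2(64)) = 7^6 = 117649 multiplications
Savings: 262144 - 117649 = 144495 multiplications

Standard: 262144 multiplications (64^3). Strassen: 117649 multiplications (7^6). Strassen reduces 8 recursive multiplications to 7 at each level.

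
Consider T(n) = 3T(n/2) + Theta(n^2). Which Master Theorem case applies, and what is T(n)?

Master Theorem for T(n) = 3T(n/2) + O(n^2):

a = 3, b = 2, c = 2
log_b(a) = log_2(3) = 1.5850

Case 3: c = 2 > log_2(3) = 1.5850
T(n) = O(n^2) = O(n^2)

For T(n) = 3T(n/2) + O(n^2): log_2(3) = 1.5850. This is Case 3 of the Master Theorem (c > log_b(a), work dominated by root), giving O(n^2).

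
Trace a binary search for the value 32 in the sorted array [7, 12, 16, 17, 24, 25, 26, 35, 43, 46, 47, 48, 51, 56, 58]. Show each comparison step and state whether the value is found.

Binary search for 32 in [7, 12, 16, 17, 24, 25, 26, 35, 43, 46, 47, 48, 51, 56, 58]:

lo=0, hi=14, mid=7, arr[mid]=35 -> 35 > 32, search left half
lo=0, hi=6, mid=3, arr[mid]=17 -> 17 < 32, search right half
lo=4, hi=6, mid=5, arr[mid]=25 -> 25 < 32, search right half
lo=6, hi=6, mid=6, arr[mid]=26 -> 26 < 32, search right half
lo=7 > hi=6, target 32 not found

Binary search determines that 32 is not in the array after 4 comparisons. The search space was exhausted without finding the target.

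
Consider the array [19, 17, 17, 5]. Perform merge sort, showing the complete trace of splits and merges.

Merge sort trace:

Split: [19, 17, 17, 5] -> [19, 17] and [17, 5]
  Split: [19, 17] -> [19] and [17]
  Merge: [19] + [17] -> [17, 19]
  Split: [17, 5] -> [17] and [5]
  Merge: [17] + [5] -> [5, 17]
Merge: [17, 19] + [5, 17] -> [5, 17, 17, 19]

Final sorted array: [5, 17, 17, 19]

The merge sort proceeds by recursively splitting the array and merging sorted halves.
After all merges, the sorted array is [5, 17, 17, 19].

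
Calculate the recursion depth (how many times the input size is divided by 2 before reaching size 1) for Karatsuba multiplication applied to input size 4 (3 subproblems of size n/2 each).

For divide and conquer with division factor 2:

Problem sizes at each level:
Level 0: 4
Level 1: 2
Level 2: 1

The root is level 0 and the size-1 base case is level 2 (the tree spans levels 0 through 2, i.e. 3 levels counting the root), so the depth is the number of divisions: log_2(4) = 2

The recursion tree depth is log_2(4) = 2. At each level, the problem size is divided by 2, so it takes 2 divisions to reduce to a base case of size 1. The algorithm makes 3 recursive calls at each level.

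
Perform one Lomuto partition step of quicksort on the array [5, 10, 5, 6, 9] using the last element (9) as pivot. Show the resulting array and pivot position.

Lomuto partition with pivot = 9:

Initial array: [5, 10, 5, 6, 9]

arr[0]=5 <= 9: swap with position 0, array becomes [5, 10, 5, 6, 9]
arr[1]=10 > 9: no swap
arr[2]=5 <= 9: swap with position 1, array becomes [5, 5, 10, 6, 9]
arr[3]=6 <= 9: swap with position 2, array becomes [5, 5, 6, 10, 9]

Place pivot at position 3: [5, 5, 6, 9, 10]
Pivot position: 3

After partitioning with pivot 9, the array becomes [5, 5, 6, 9, 10]. The pivot is placed at index 3. All elements to the left of the pivot are <= 9, and all elements to the right are > 9.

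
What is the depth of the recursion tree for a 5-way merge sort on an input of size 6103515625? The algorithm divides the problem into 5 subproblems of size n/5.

For divide and conquer with division factor 5:

Problem sizes at each level:
Level 0: 6103515625
Level 1: 1220703125
Level 2: 244140625
Level 3: 48828125
Level 4: 9765625
Level 5: 1953125
Level 6: 390625
Level 7: 78125
Level 8: 15625
Level 9: 3125
Level 10: 625
Level 11: 125
Level 12: 25
Level 13: 5
Level 14: 1

The root is level 0 and the size-1 base case is level 14 (the tree spans levels 0 through 14, i.e. 15 levels counting the root), so the depth is the number of divisions: log_5(6103515625) = 14

The recursion tree depth is log_5(6103515625) = 14. At each level, the problem size is divided by 5, so it takes 14 divisions to reduce to a base case of size 1. The algorithm makes 5 recursive calls at each level.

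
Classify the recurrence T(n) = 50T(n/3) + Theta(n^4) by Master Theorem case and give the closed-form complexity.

Master Theorem for T(n) = 50T(n/3) + O(n^4):

a = 50, b = 3, c = 4
log_b(a) = log_3(50) = 3.5609

Case 3: c = 4 > log_3(50) = 3.5609
T(n) = O(n^4) = O(n^4)

For T(n) = 50T(n/3) + O(n^4): log_3(50) = 3.5609. This is Case 3 of the Master Theorem (c > log_b(a), work dominated by root), giving O(n^4).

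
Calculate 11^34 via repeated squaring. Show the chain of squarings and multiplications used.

Computing 11^34 by squaring (build up from 11^1; each line after the first costs one multiplication):

11^1 = 11
11^2 = (11^1)^2 = 11^2 = 121
11^4 = (11^2)^2 = 121^2 = 14641
11^8 = (11^4)^2 = 14641^2 = 214358881
11^16 = (11^8)^2 = 214358881^2 = 45949729863572161
11^17 = 11 * 11^16 = 11 * 45949729863572161 = 505447028499293771
11^34 = (11^17)^2 = 505447028499293771^2 = 255476698618765889551019445759400441

Result: 255476698618765889551019445759400441
Multiplications needed: 6 (6 lines after 11^1)

11^34 = 255476698618765889551019445759400441. Using exponentiation by squaring, this requires 6 multiplications. The key idea: if the exponent is even, square the half-power; if odd, multiply by the base once.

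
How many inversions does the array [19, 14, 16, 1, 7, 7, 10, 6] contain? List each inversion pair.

Finding inversions in [19, 14, 16, 1, 7, 7, 10, 6]:

(0, 1): arr[0]=19 > arr[1]=14
(0, 2): arr[0]=19 > arr[2]=16
(0, 3): arr[0]=19 > arr[3]=1
(0, 4): arr[0]=19 > arr[4]=7
(0, 5): arr[0]=19 > arr[5]=7
(0, 6): arr[0]=19 > arr[6]=10
(0, 7): arr[0]=19 > arr[7]=6
(1, 3): arr[1]=14 > arr[3]=1
(1, 4): arr[1]=14 > arr[4]=7
(1, 5): arr[1]=14 > arr[5]=7
(1, 6): arr[1]=14 > arr[6]=10
(1, 7): arr[1]=14 > arr[7]=6
(2, 3): arr[2]=16 > arr[3]=1
(2, 4): arr[2]=16 > arr[4]=7
(2, 5): arr[2]=16 > arr[5]=7
(2, 6): arr[2]=16 > arr[6]=10
(2, 7): arr[2]=16 > arr[7]=6
(4, 7): arr[4]=7 > arr[7]=6
(5, 7): arr[5]=7 > arr[7]=6
(6, 7): arr[6]=10 > arr[7]=6

Total inversions: 20

The array has 20 inversion(s): (0,1), (0,2), (0,3), (0,4), (0,5), (0,6), (0,7), (1,3), (1,4), (1,5), (1,6), (1,7), (2,3), (2,4), (2,5), (2,6), (2,7), (4,7), (5,7), (6,7). Each pair (i,j) satisfies i < j and arr[i] > arr[j].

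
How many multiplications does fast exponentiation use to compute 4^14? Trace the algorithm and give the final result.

Computing 4^14 by squaring (build up from 4^1; each line after the first costs one multiplication):

4^1 = 4
4^2 = (4^1)^2 = 4^2 = 16
4^3 = 4 * 4^2 = 4 * 16 = 64
4^6 = (4^3)^2 = 64^2 = 4096
4^7 = 4 * 4^6 = 4 * 4096 = 16384
4^14 = (4^7)^2 = 16384^2 = 268435456

Result: 268435456
Multiplications needed: 5 (5 lines after 4^1)

4^14 = 268435456. Using exponentiation by squaring, this requires 5 multiplications. The key idea: if the exponent is even, square the half-power; if odd, multiply by the base once.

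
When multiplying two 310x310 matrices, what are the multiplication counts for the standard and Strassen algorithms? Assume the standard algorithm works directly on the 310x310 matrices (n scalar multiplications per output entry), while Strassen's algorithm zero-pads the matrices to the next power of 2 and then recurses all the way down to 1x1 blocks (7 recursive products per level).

Matrix multiplication for 310x310 matrices:

Strassen's algorithm requires power-of-2 dimensions. Pad 310x310 to 512x512 (next power of 2).

Standard algorithm: 310^3 = 29791000 multiplications
Strassen's algorithm: 7^(log2(512)) = 7^9 = 40353607 multiplications
Difference: 29791000 - 40353607 = -10562607 (Strassen uses MORE here due to padding overhead — for small or just-over-power-of-2 n, padding can outweigh the per-level savings)

Standard: 29791000 multiplications (310^3). Strassen: 40353607 multiplications (7^9, after padding to 512x512). Strassen reduces 8 recursive multiplications to 7 at each level.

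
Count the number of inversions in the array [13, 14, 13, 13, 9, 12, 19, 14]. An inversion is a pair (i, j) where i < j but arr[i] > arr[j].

Finding inversions in [13, 14, 13, 13, 9, 12, 19, 14]:

(0, 4): arr[0]=13 > arr[4]=9
(0, 5): arr[0]=13 > arr[5]=12
(1, 2): arr[1]=14 > arr[2]=13
(1, 3): arr[1]=14 > arr[3]=13
(1, 4): arr[1]=14 > arr[4]=9
(1, 5): arr[1]=14 > arr[5]=12
(2, 4): arr[2]=13 > arr[4]=9
(2, 5): arr[2]=13 > arr[5]=12
(3, 4): arr[3]=13 > arr[4]=9
(3, 5): arr[3]=13 > arr[5]=12
(6, 7): arr[6]=19 > arr[7]=14

Total inversions: 11

The array has 11 inversion(s): (0,4), (0,5), (1,2), (1,3), (1,4), (1,5), (2,4), (2,5), (3,4), (3,5), (6,7). Each pair (i,j) satisfies i < j and arr[i] > arr[j].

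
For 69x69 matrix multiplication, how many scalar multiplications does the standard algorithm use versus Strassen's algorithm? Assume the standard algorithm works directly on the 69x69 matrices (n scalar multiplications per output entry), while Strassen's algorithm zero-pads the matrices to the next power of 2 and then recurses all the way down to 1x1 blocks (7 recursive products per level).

Matrix multiplication for 69x69 matrices:

Strassen's algorithm requires power-of-2 dimensions. Pad 69x69 to 128x128 (next power of 2).

Standard algorithm: 69^3 = 328509 multiplications
Strassen's algorithm: 7^(log2(128)) = 7^7 = 823543 multiplications
Difference: 328509 - 823543 = -495034 (Strassen uses MORE here due to padding overhead — for small or just-over-power-of-2 n, padding can outweigh the per-level savings)

Standard: 328509 multiplications (69^3). Strassen: 823543 multiplications (7^7, after padding to 128x128). Strassen reduces 8 recursive multiplications to 7 at each level.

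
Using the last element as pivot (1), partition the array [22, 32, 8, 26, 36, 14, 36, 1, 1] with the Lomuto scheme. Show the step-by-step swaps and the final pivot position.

Lomuto partition with pivot = 1:

Initial array: [22, 32, 8, 26, 36, 14, 36, 1, 1]

arr[0]=22 > 1: no swap
arr[1]=32 > 1: no swap
arr[2]=8 > 1: no swap
arr[3]=26 > 1: no swap
arr[4]=36 > 1: no swap
arr[5]=14 > 1: no swap
arr[6]=36 > 1: no swap
arr[7]=1 <= 1: swap with position 0, array becomes [1, 32, 8, 26, 36, 14, 36, 22, 1]

Place pivot at position 1: [1, 1, 8, 26, 36, 14, 36, 22, 32]
Pivot position: 1

After partitioning with pivot 1, the array becomes [1, 1, 8, 26, 36, 14, 36, 22, 32]. The pivot is placed at index 1. All elements to the left of the pivot are <= 1, and all elements to the right are > 1.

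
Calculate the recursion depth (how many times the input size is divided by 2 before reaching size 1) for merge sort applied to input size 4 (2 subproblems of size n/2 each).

For divide and conquer with division factor 2:

Problem sizes at each level:
Level 0: 4
Level 1: 2
Level 2: 1

The root is level 0 and the size-1 base case is level 2 (the tree spans levels 0 through 2, i.e. 3 levels counting the root), so the depth is the number of divisions: log_2(4) = 2

The recursion tree depth is log_2(4) = 2. At each level, the problem size is divided by 2, so it takes 2 divisions to reduce to a base case of size 1. The algorithm makes 2 recursive calls at each level.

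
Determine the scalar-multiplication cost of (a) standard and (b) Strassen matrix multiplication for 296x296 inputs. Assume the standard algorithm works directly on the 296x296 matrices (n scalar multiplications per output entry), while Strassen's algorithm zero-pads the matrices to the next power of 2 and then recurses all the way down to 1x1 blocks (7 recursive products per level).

Matrix multiplication for 296x296 matrices:

Strassen's algorithm requires power-of-2 dimensions. Pad 296x296 to 512x512 (next power of 2).

Standard algorithm: 296^3 = 25934336 multiplications
Strassen's algorithm: 7^(log2(512)) = 7^9 = 40353607 multiplications
Difference: 25934336 - 40353607 = -14419271 (Strassen uses MORE here due to padding overhead — for small or just-over-power-of-2 n, padding can outweigh the per-level savings)

Standard: 25934336 multiplications (296^3). Strassen: 40353607 multiplications (7^9, after padding to 512x512). Strassen reduces 8 recursive multiplications to 7 at each level.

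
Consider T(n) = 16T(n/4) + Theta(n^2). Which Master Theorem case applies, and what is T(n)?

Master Theorem for T(n) = 16T(n/4) + O(n^2):

a = 16, b = 4, c = 2
log_b(a) = log_4(16) = 2.0000

Case 2: c = 2 = log_4(16) = 2.0000
T(n) = O(n^2 log n) = O(n^2 log n)

For T(n) = 16T(n/4) + O(n^2): log_4(16) = 2.0000. This is Case 2 of the Master Theorem (c = log_b(a), equal work at all levels), giving O(n^2 log n).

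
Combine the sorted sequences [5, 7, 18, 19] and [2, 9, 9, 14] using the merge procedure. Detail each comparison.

Merging process:

Compare 5 vs 2: take 2 from right. Merged: [2]
Compare 5 vs 9: take 5 from left. Merged: [2, 5]
Compare 7 vs 9: take 7 from left. Merged: [2, 5, 7]
Compare 18 vs 9: take 9 from right. Merged: [2, 5, 7, 9]
Compare 18 vs 9: take 9 from right. Merged: [2, 5, 7, 9, 9]
Compare 18 vs 14: take 14 from right. Merged: [2, 5, 7, 9, 9, 14]
Append remaining from left: [18, 19]. Merged: [2, 5, 7, 9, 9, 14, 18, 19]

Final merged array: [2, 5, 7, 9, 9, 14, 18, 19]
Total comparisons: 6

The merged array is [2, 5, 7, 9, 9, 14, 18, 19], requiring 6 comparisons. The merge step runs in O(n) time where n is the total number of elements.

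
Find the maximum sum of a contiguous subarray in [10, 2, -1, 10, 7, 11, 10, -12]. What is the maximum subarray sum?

Using Kadane's algorithm on [10, 2, -1, 10, 7, 11, 10, -12]:

Scanning through the array:
Position 1 (value 2): max_ending_here = 12, max_so_far = 12
Position 2 (value -1): max_ending_here = 11, max_so_far = 12
Position 3 (value 10): max_ending_here = 21, max_so_far = 21
Position 4 (value 7): max_ending_here = 28, max_so_far = 28
Position 5 (value 11): max_ending_here = 39, max_so_far = 39
Position 6 (value 10): max_ending_here = 49, max_so_far = 49
Position 7 (value -12): max_ending_here = 37, max_so_far = 49

Maximum subarray: [10, 2, -1, 10, 7, 11, 10]
Maximum sum: 49

The maximum subarray is [10, 2, -1, 10, 7, 11, 10] with sum 49. This subarray runs from index 0 to index 6.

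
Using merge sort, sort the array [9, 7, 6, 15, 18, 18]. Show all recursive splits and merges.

Merge sort trace:

Split: [9, 7, 6, 15, 18, 18] -> [9, 7, 6] and [15, 18, 18]
  Split: [9, 7, 6] -> [9] and [7, 6]
    Split: [7, 6] -> [7] and [6]
    Merge: [7] + [6] -> [6, 7]
  Merge: [9] + [6, 7] -> [6, 7, 9]
  Split: [15, 18, 18] -> [15] and [18, 18]
    Split: [18, 18] -> [18] and [18]
    Merge: [18] + [18] -> [18, 18]
  Merge: [15] + [18, 18] -> [15, 18, 18]
Merge: [6, 7, 9] + [15, 18, 18] -> [6, 7, 9, 15, 18, 18]

Final sorted array: [6, 7, 9, 15, 18, 18]

The merge sort proceeds by recursively splitting the array and merging sorted halves.
After all merges, the sorted array is [6, 7, 9, 15, 18, 18].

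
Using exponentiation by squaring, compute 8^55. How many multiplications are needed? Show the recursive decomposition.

Computing 8^55 by squaring (build up from 8^1; each line after the first costs one multiplication):

8^1 = 8
8^2 = (8^1)^2 = 8^2 = 64
8^3 = 8 * 8^2 = 8 * 64 = 512
8^6 = (8^3)^2 = 512^2 = 262144
8^12 = (8^6)^2 = 262144^2 = 68719476736
8^13 = 8 * 8^12 = 8 * 68719476736 = 549755813888
8^26 = (8^13)^2 = 549755813888^2 = 302231454903657293676544
8^27 = 8 * 8^26 = 8 * 302231454903657293676544 = 2417851639229258349412352
8^54 = (8^27)^2 = 2417851639229258349412352^2 = 5846006549323611672814739330865132078623730171904
8^55 = 8 * 8^54 = 8 * 5846006549323611672814739330865132078623730171904 = 46768052394588893382517914646921056628989841375232

Result: 46768052394588893382517914646921056628989841375232
Multiplications needed: 9 (9 lines after 8^1)

8^55 = 46768052394588893382517914646921056628989841375232. Using exponentiation by squaring, this requires 9 multiplications. The key idea: if the exponent is even, square the half-power; if odd, multiply by the base once.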